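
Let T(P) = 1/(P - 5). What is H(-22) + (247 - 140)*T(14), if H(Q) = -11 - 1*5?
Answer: -37/9 ≈ -4.1111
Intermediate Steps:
T(P) = 1/(-5 + P)
H(Q) = -16 (H(Q) = -11 - 5 = -16)
H(-22) + (247 - 140)*T(14) = -16 + (247 - 140)/(-5 + 14) = -16 + 107/9 = -37/9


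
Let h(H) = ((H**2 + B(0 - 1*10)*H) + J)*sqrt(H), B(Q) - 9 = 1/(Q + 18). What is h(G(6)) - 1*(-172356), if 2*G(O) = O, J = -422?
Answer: 172356 - 3085*sqrt(3)/8 ≈ 1.7169e+5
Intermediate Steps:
B(Q) = 9 + 1/(18 + Q) (B(Q) = 9 + 1/(Q + 18) = 9 + 1/(18 + Q))
G(O) = O/2
h(H) = sqrt(H)*(-422 + H**2 + 73*H/8) (h(H) = ((H**2 + ((163 + 9*(0 - 1*10))/(18 + (0 - 1*10)))*H) - 422)*sqrt(H) = ((H**2 + ((163 + 9*(0 - 10))/(18 + (0 - 10)))*H) - 422)*sqrt(H) = ((H**2 + ((163 + 9*(-10))/(18 - 10))*H) - 422)*sqrt(H) = ((H**2 + ((163 - 90)/8)*H) - 422)*sqrt(H) = ((H**2 + ((1/8)*73)*H) - 422)*sqrt(H) = ((H**2 + 73*H/8) - 422)*sqrt(H) = (-422 + H**2 + 73*H/8)*sqrt(H) = sqrt(H)*(-422 + H**2 + 73*H/8))
h(G(6)) - 1*(-172356) = sqrt((1/2)*6)*(-422 + ((1/2)*6)**2 + 73*((1/2)*6)/8) - 1*(-172356) = sqrt(3)*(-422 + 3**2 + (73/8)*3) + 172356 = sqrt(3)*(-422 + 9 + 219/8) + 172356 = sqrt(3)*(-3085/8) + 172356 = -3085*sqrt(3)/8 + 172356 = 172356 - 3085*sqrt(3)/8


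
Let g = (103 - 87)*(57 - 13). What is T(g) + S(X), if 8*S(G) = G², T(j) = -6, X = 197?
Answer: 38761/8 ≈ 4845.1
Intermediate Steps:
g = 704 (g = 16*44 = 704)
S(G) = G²/8
T(g) + S(X) = -6 + (⅛)*197² = -6 + (⅛)*38809 = -6 + 38809/8 = 38761/8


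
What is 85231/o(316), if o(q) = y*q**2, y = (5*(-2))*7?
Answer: -85231/6989920 ≈ -0.012193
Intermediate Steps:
y = -70 (y = -10*7 = -70)
o(q) = -70*q**2
85231/o(316) = 85231/((-70*316**2)) = 85231/((-70*99856)) = 85231/(-6989920) = 85231*(-1/6989920) = -85231/6989920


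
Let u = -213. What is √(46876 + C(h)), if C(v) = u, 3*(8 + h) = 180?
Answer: √46663 ≈ 216.02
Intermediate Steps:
h = 52 (h = -8 + (⅓)*180 = -8 + 60 = 52)
C(v) = -213
√(46876 + C(h)) = √(46876 - 213) = √46663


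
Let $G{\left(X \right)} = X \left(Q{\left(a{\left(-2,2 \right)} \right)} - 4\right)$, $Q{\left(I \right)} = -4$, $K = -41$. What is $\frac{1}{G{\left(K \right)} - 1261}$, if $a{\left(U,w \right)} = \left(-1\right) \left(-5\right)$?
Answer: $- \frac{1}{933} \approx -0.0010718$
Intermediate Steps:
$a{\left(U,w \right)} = 5$
$G{\left(X \right)} = - 8 X$ ($G{\left(X \right)} = X \left(-4 - 4\right) = X \left(-8\right) = - 8 X$)
$\frac{1}{G{\left(K \right)} - 1261} = \frac{1}{\left(-8\right) \left(-41\right) - 1261} = \frac{1}{328 - 1261} = \frac{1}{-933} = - \frac{1}{933}$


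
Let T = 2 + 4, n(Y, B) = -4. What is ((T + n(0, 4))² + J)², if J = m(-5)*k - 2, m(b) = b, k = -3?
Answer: 289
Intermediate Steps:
T = 6
J = 13 (J = -5*(-3) - 2 = 15 - 2 = 13)
((T + n(0, 4))² + J)² = ((6 - 4)² + 13)² = (2² + 13)² = (4 + 13)² = 17² = 289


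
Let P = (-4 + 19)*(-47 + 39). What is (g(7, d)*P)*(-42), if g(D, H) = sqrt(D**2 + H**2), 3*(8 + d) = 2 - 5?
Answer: 5040*sqrt(130) ≈ 57465.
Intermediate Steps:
d = -9 (d = -8 + (2 - 5)/3 = -8 + (1/3)*(-3) = -8 - 1 = -9)
P = -120 (P = 15*(-8) = -120)
(g(7, d)*P)*(-42) = (sqrt(7**2 + (-9)**2)*(-120))*(-42) = (sqrt(49 + 81)*(-120))*(-42) = (sqrt(130)*(-120))*(-42) = -120*sqrt(130)*(-42) = 5040*sqrt(130)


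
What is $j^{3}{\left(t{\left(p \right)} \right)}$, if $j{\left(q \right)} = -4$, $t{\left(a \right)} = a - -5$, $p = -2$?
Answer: $-64$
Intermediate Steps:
$t{\left(a \right)} = 5 + a$ ($t{\left(a \right)} = a + 5 = 5 + a$)
$j^{3}{\left(t{\left(p \right)} \right)} = \left(-4\right)^{3} = -64$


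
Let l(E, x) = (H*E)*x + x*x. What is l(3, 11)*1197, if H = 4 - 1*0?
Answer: 302841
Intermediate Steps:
H = 4 (H = 4 + 0 = 4)
l(E, x) = x² + 4*E*x (l(E, x) = (4*E)*x + x*x = 4*E*x + x² = x² + 4*E*x)
l(3, 11)*1197 = (11*(11 + 4*3))*1197 = (11*(11 + 12))*1197 = (11*23)*1197 = 253*1197 = 302841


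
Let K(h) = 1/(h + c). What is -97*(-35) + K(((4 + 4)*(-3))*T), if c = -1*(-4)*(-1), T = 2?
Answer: 176539/52 ≈ 3395.0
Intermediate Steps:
c = -4 (c = 4*(-1) = -4)
K(h) = 1/(-4 + h) (K(h) = 1/(h - 4) = 1/(-4 + h))
-97*(-35) + K(((4 + 4)*(-3))*T) = -97*(-35) + 1/(-4 + ((4 + 4)*(-3))*2) = 3395 + 1/(-4 + (8*(-3))*2) = 3395 + 1/(-4 - 24*2) = 3395 + 1/(-4 - 48) = 3395 + 1/(-52) = 3395 - 1/52 = 176539/52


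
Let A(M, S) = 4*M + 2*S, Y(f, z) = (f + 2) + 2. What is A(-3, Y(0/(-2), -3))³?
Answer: -64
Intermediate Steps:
Y(f, z) = 4 + f (Y(f, z) = (2 + f) + 2 = 4 + f)
A(M, S) = 2*S + 4*M
A(-3, Y(0/(-2), -3))³ = (2*(4 + 0/(-2)) + 4*(-3))³ = (2*(4 + 0*(-½)) - 12)³ = (2*(4 + 0) - 12)³ = (2*4 - 12)³ = (8 - 12)³ = (-4)³ = -64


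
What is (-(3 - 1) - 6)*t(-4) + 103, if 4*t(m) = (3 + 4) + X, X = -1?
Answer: 91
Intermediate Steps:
t(m) = 3/2 (t(m) = ((3 + 4) - 1)/4 = (7 - 1)/4 = (1/4)*6 = 3/2)
(-(3 - 1) - 6)*t(-4) + 103 = (-(3 - 1) - 6)*(3/2) + 103 = (-1*2 - 6)*(3/2) + 103 = (-2 - 6)*(3/2) + 103 = -8*3/2 + 103 = -12 + 103 = 91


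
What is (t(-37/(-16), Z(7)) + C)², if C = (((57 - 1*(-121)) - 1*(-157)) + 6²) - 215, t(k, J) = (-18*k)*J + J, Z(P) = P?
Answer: 1054729/64 ≈ 16480.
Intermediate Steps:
t(k, J) = J - 18*J*k (t(k, J) = -18*J*k + J = J - 18*J*k)
C = 156 (C = (((57 + 121) + 157) + 36) - 215 = ((178 + 157) + 36) - 215 = (335 + 36) - 215 = 371 - 215 = 156)
(t(-37/(-16), Z(7)) + C)² = (7*(1 - (-666)/(-16)) + 156)² = (7*(1 - (-666)*(-1)/16) + 156)² = (7*(1 - 18*37/16) + 156)² = (7*(1 - 333/8) + 156)² = (7*(-325/8) + 156)² = (-2275/8 + 156)² = (-1027/8)² = 1054729/64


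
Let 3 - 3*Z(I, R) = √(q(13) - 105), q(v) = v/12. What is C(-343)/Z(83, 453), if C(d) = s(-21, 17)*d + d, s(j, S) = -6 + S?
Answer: -444528/1355 - 24696*I*√3741/1355 ≈ -328.06 - 1114.8*I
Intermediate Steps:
q(v) = v/12 (q(v) = v*(1/12) = v/12)
Z(I, R) = 1 - I*√3741/18 (Z(I, R) = 1 - √((1/12)*13 - 105)/3 = 1 - √(13/12 - 105)/3 = 1 - I*√3741/18)
C(d) = 12*d (C(d) = (-6 + 17)*d + d = 11*d + d = 12*d)
C(-343)/Z(83, 453) = (12*(-343))/(1 - I*√3741/18) = -4116/(1 - I*√3741/18)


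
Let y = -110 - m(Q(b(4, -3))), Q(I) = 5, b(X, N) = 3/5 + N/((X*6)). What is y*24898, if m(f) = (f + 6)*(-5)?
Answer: -1369390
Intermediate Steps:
b(X, N) = ⅗ + N/(6*X) (b(X, N) = 3*(⅕) + N/((6*X)) = ⅗ + N*(1/(6*X)) = ⅗ + N/(6*X))
m(f) = -30 - 5*f (m(f) = (6 + f)*(-5) = -30 - 5*f)
y = -55 (y = -110 - (-30 - 5*5) = -110 - (-30 - 25) = -110 - 1*(-55) = -110 + 55 = -55)
y*24898 = -55*24898 = -1369390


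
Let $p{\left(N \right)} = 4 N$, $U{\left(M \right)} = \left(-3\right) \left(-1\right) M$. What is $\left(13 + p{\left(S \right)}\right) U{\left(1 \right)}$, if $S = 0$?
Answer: $39$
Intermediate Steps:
$U{\left(M \right)} = 3 M$
$\left(13 + p{\left(S \right)}\right) U{\left(1 \right)} = \left(13 + 4 \cdot 0\right) 3 \cdot 1 = \left(13 + 0\right) 3 = 13 \cdot 3 = 39$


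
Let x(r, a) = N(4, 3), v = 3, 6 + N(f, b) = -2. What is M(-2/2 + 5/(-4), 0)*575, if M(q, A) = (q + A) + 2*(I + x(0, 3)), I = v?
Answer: -28175/4 ≈ -7043.8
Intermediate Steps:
N(f, b) = -8 (N(f, b) = -6 - 2 = -8)
x(r, a) = -8
I = 3
M(q, A) = -10 + A + q (M(q, A) = (q + A) + 2*(3 - 8) = (A + q) + 2*(-5) = (A + q) - 10 = -10 + A + q)
M(-2/2 + 5/(-4), 0)*575 = (-10 + 0 + (-2/2 + 5/(-4)))*575 = (-10 + 0 + (-2*1/2 + 5*(-1/4)))*575 = (-10 + 0 + (-1 - 5/4))*575 = (-10 + 0 - 9/4)*575 = -49/4*575 = -28175/4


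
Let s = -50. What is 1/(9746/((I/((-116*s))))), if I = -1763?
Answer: -1763/56526800 ≈ -3.1189e-5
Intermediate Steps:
1/(9746/((I/((-116*s))))) = 1/(9746/((-1763/((-116*(-50)))))) = 1/(9746/((-1763/5800))) = 1/(9746/((-1763*1/5800))) = 1/(9746/(-1763/5800)) = 1/(9746*(-5800/1763)) = 1/(-56526800/1763) = -1763/56526800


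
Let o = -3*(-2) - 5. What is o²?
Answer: 1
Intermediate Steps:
o = 1 (o = 6 - 5 = 1)
o² = 1² = 1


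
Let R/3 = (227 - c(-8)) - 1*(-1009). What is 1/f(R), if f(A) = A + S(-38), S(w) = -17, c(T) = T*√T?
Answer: 3691/13628089 - 48*I*√2/13628089 ≈ 0.00027084 - 4.9811e-6*I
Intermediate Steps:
c(T) = T^(3/2)
R = 3708 + 48*I*√2 (R = 3*((227 - (-8)^(3/2)) - 1*(-1009)) = 3*((227 - (-16)*I*√2) + 1009) = 3*((227 + 16*I*√2) + 1009) = 3*(1236 + 16*I*√2) = 3708 + 48*I*√2 ≈ 3708.0 + 67.882*I)
f(A) = -17 + A (f(A) = A - 17 = -17 + A)
1/f(R) = 1/(-17 + (3708 + 48*I*√2)) = 1/(3691 + 48*I*√2)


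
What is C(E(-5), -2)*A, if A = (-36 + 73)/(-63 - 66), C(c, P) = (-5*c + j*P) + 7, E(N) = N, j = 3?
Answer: -962/129 ≈ -7.4574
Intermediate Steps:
C(c, P) = 7 - 5*c + 3*P (C(c, P) = (-5*c + 3*P) + 7 = 7 - 5*c + 3*P)
A = -37/129 (A = 37/(-129) = 37*(-1/129) = -37/129 ≈ -0.28682)
C(E(-5), -2)*A = (7 - 5*(-5) + 3*(-2))*(-37/129) = (7 + 25 - 6)*(-37/129) = 26*(-37/129) = -962/129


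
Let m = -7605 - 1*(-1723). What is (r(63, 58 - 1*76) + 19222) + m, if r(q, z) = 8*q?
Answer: 13844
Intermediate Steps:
m = -5882 (m = -7605 + 1723 = -5882)
(r(63, 58 - 1*76) + 19222) + m = (8*63 + 19222) - 5882 = (504 + 19222) - 5882 = 19726 - 5882 = 13844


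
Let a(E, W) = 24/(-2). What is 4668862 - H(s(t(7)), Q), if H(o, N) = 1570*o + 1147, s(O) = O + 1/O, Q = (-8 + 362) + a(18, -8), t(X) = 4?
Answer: 9322085/2 ≈ 4.6610e+6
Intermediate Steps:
a(E, W) = -12 (a(E, W) = 24*(-½) = -12)
Q = 342 (Q = (-8 + 362) - 12 = 354 - 12 = 342)
H(o, N) = 1147 + 1570*o
4668862 - H(s(t(7)), Q) = 4668862 - (1147 + 1570*(4 + 1/4)) = 4668862 - (1147 + 1570*(4 + ¼)) = 4668862 - (1147 + 1570*(17/4)) = 4668862 - (1147 + 13345/2) = 4668862 - 1*15639/2 = 4668862 - 15639/2 = 9322085/2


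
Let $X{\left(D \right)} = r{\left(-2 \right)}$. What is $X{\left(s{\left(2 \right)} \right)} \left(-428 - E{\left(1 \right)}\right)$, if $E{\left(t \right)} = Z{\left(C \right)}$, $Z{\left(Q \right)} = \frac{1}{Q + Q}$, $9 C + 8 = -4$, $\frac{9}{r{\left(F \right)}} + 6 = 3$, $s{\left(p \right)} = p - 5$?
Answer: $\frac{10263}{8} \approx 1282.9$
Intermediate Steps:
$s{\left(p \right)} = -5 + p$
$r{\left(F \right)} = -3$ ($r{\left(F \right)} = \frac{9}{-6 + 3} = \frac{9}{-3} = 9 \left(- \frac{1}{3}\right) = -3$)
$C = - \frac{4}{3}$ ($C = - \frac{8}{9} + \frac{1}{9} \left(-4\right) = - \frac{8}{9} - \frac{4}{9} = - \frac{4}{3} \approx -1.3333$)
$X{\left(D \right)} = -3$
$Z{\left(Q \right)} = \frac{1}{2 Q}$
$E{\left(t \right)} = - \frac{3}{8}$ ($E{\left(t \right)} = \frac{1}{2 \left(- \frac{4}{3}\right)} = \frac{1}{2} \left(- \frac{3}{4}\right) = - \frac{3}{8}$)
$X{\left(s{\left(2 \right)} \right)} \left(-428 - E{\left(1 \right)}\right) = - 3 \left(-428 - - \frac{3}{8}\right) = - 3 \left(-428 + \frac{3}{8}\right) = \left(-3\right) \left(- \frac{3421}{8}\right) = \frac{10263}{8}$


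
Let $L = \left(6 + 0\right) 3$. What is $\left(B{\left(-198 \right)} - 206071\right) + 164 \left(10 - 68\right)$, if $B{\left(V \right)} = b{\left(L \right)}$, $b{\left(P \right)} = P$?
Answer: $-215565$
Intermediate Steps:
$L = 18$ ($L = 6 \cdot 3 = 18$)
$B{\left(V \right)} = 18$
$\left(B{\left(-198 \right)} - 206071\right) + 164 \left(10 - 68\right) = \left(18 - 206071\right) + 164 \left(10 - 68\right) = -206053 + 164 \left(10 - 68\right) = -206053 + 164 \left(-58\right) = -206053 - 9512 = -215565$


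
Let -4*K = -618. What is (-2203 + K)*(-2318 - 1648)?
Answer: 8124351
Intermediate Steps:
K = 309/2 (K = -¼*(-618) = 309/2 ≈ 154.50)
(-2203 + K)*(-2318 - 1648) = (-2203 + 309/2)*(-2318 - 1648) = -4097/2*(-3966) = 8124351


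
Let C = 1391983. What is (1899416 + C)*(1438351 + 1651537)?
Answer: 10170054273312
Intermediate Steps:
(1899416 + C)*(1438351 + 1651537) = (1899416 + 1391983)*(1438351 + 1651537) = 3291399*3089888 = 10170054273312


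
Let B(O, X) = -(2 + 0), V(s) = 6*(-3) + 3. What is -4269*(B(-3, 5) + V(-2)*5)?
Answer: 328713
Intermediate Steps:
V(s) = -15 (V(s) = -18 + 3 = -15)
B(O, X) = -2 (B(O, X) = -1*2 = -2)
-4269*(B(-3, 5) + V(-2)*5) = -4269*(-2 - 15*5) = -4269*(-2 - 75) = -4269*(-77) = 328713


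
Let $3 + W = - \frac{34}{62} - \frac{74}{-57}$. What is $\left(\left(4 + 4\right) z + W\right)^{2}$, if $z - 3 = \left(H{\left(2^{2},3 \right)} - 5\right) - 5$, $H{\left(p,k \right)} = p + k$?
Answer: $\frac{15808576}{3122289} \approx 5.0631$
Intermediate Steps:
$H{\left(p,k \right)} = k + p$
$z = 0$ ($z = 3 - 3 = 0$)
$W = - \frac{3976}{1767}$ ($W = -3 - \left(- \frac{74}{57} + \frac{17}{31}\right) = -3 - - \frac{1325}{1767} = -3 + \left(- \frac{17}{31} + \frac{74}{57}\right) = -3 + \frac{1325}{1767} = - \frac{3976}{1767} \approx -2.2501$)
$\left(\left(4 + 4\right) z + W\right)^{2} = \left(\left(4 + 4\right) 0 - \frac{3976}{1767}\right)^{2} = \left(8 \cdot 0 - \frac{3976}{1767}\right)^{2} = \left(0 - \frac{3976}{1767}\right)^{2} = \left(- \frac{3976}{1767}\right)^{2} = \frac{15808576}{3122289}$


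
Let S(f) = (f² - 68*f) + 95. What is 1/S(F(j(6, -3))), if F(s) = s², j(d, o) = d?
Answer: -1/1057 ≈ -0.00094607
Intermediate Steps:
S(f) = 95 + f² - 68*f
1/S(F(j(6, -3))) = 1/(95 + (6²)² - 68*6²) = 1/(95 + 36² - 68*36) = 1/(95 + 1296 - 2448) = 1/(-1057) = -1/1057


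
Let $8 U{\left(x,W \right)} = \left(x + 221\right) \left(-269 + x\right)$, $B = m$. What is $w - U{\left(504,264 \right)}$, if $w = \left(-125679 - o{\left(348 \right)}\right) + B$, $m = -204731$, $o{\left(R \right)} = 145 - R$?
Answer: $- \frac{2812031}{8} \approx -3.515 \cdot 10^{5}$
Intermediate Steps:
$B = -204731$
$U{\left(x,W \right)} = \frac{\left(-269 + x\right) \left(221 + x\right)}{8}$ ($U{\left(x,W \right)} = \frac{\left(x + 221\right) \left(-269 + x\right)}{8} = \frac{\left(221 + x\right) \left(-269 + x\right)}{8} = \frac{\left(-269 + x\right) \left(221 + x\right)}{8}$)
$w = -330207$ ($w = \left(-125679 - \left(145 - 348\right)\right) - 204731 = \left(-125679 - -203\right) - 204731 = \left(-125679 + 203\right) - 204731 = -125476 - 204731 = -330207$)
$w - U{\left(504,264 \right)} = -330207 - \left(- \frac{59449}{8} - 3024 + \frac{504^{2}}{8}\right) = -330207 - \left(- \frac{59449}{8} - 3024 + \frac{1}{8} \cdot 254016\right) = -330207 - \left(- \frac{59449}{8} - 3024 + 31752\right) = -330207 - \frac{170375}{8} = - \frac{2812031}{8}$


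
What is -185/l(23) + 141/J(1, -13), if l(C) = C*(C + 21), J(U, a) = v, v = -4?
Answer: -17929/506 ≈ -35.433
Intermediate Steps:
J(U, a) = -4
l(C) = C*(21 + C)
-185/l(23) + 141/J(1, -13) = -185*1/(23*(21 + 23)) + 141/(-4) = -185/(23*44) + 141*(-1/4) = -185/1012 - 141/4 = -17929/506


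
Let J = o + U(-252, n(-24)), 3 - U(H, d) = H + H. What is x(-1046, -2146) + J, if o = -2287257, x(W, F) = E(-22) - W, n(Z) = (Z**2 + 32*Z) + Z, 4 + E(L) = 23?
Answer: -2285685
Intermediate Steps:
E(L) = 19 (E(L) = -4 + 23 = 19)
n(Z) = Z**2 + 33*Z
x(W, F) = 19 - W
U(H, d) = 3 - 2*H (U(H, d) = 3 - (H + H) = 3 - 2*H)
J = -2286750 (J = -2287257 + (3 - 2*(-252)) = -2287257 + (3 + 504) = -2287257 + 507 = -2286750)
x(-1046, -2146) + J = (19 - 1*(-1046)) - 2286750 = (19 + 1046) - 2286750 = 1065 - 2286750 = -2285685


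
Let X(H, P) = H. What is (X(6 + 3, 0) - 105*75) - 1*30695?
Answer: -38561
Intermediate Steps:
(X(6 + 3, 0) - 105*75) - 1*30695 = ((6 + 3) - 105*75) - 1*30695 = (9 - 7875) - 30695 = -7866 - 30695 = -38561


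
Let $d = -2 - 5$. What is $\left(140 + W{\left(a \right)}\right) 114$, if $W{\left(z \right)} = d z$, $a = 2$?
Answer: $14364$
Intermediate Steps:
$d = -7$ ($d = -2 - 5 = -7$)
$W{\left(z \right)} = - 7 z$
$\left(140 + W{\left(a \right)}\right) 114 = \left(140 - 14\right) 114 = 126 \cdot 114 = 14364$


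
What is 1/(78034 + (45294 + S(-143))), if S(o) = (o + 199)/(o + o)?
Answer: 143/17635876 ≈ 8.1085e-6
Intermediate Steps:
S(o) = (199 + o)/(2*o) (S(o) = (199 + o)/((2*o)) = (199 + o)*(1/(2*o)) = (199 + o)/(2*o))
1/(78034 + (45294 + S(-143))) = 1/(78034 + (45294 + (½)*(199 - 143)/(-143))) = 1/(78034 + (45294 + (½)*(-1/143)*56)) = 1/(78034 + (45294 - 28/143)) = 1/(78034 + 6477014/143) = 1/(17635876/143) = 143/17635876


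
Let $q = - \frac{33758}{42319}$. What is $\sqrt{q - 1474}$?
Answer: $\frac{2 i \sqrt{660302976129}}{42319} \approx 38.403 i$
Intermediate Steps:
$q = - \frac{33758}{42319}$ ($q = \left(-33758\right) \frac{1}{42319} = - \frac{33758}{42319} \approx -0.7977$)
$\sqrt{q - 1474} = \sqrt{- \frac{33758}{42319} - 1474} = \sqrt{- \frac{62411964}{42319}} = \frac{2 i \sqrt{660302976129}}{42319}$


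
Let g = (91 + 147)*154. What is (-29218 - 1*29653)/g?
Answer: -3463/2156 ≈ -1.6062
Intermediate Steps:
g = 36652 (g = 238*154 = 36652)
(-29218 - 1*29653)/g = (-29218 - 1*29653)/36652 = (-29218 - 29653)*(1/36652) = -58871*1/36652 = -3463/2156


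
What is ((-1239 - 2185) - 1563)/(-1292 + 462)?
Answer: 4987/830 ≈ 6.0084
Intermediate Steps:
((-1239 - 2185) - 1563)/(-1292 + 462) = (-3424 - 1563)/(-830) = -4987*(-1/830) = 4987/830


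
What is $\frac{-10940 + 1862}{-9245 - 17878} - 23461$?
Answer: $- \frac{212107875}{9041} \approx -23461.0$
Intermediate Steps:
$\frac{-10940 + 1862}{-9245 - 17878} - 23461 = - \frac{9078}{-27123} - 23461 = \left(-9078\right) \left(- \frac{1}{27123}\right) - 23461 = \frac{3026}{9041} - 23461 = - \frac{212107875}{9041}$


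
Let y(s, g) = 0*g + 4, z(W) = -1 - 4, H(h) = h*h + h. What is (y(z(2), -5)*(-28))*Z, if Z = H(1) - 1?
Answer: -112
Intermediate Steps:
H(h) = h + h² (H(h) = h² + h = h + h²)
z(W) = -5
y(s, g) = 4 (y(s, g) = 0 + 4 = 4)
Z = 1 (Z = 1*(1 + 1) - 1 = 1*2 - 1 = 2 - 1 = 1)
(y(z(2), -5)*(-28))*Z = (4*(-28))*1 = -112*1 = -112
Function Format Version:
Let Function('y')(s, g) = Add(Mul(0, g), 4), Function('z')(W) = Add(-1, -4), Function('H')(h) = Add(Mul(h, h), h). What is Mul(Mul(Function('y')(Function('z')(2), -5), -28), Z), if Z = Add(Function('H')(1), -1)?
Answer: -112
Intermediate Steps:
Function('H')(h) = Add(h, Pow(h, 2)) (Function('H')(h) = Add(Pow(h, 2), h) = Add(h, Pow(h, 2)))
Function('z')(W) = -5
Function('y')(s, g) = 4 (Function('y')(s, g) = Add(0, 4) = 4)
Z = 1 (Z = Add(Mul(1, Add(1, 1)), -1) = Add(Mul(1, 2), -1) = Add(2, -1) = 1)
Mul(Mul(Function('y')(Function('z')(2), -5), -28), Z) = Mul(Mul(4, -28), 1) = Mul(-112, 1) = -112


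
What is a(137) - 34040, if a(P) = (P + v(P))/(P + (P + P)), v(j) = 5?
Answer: -13990298/411 ≈ -34040.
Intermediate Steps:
a(P) = (5 + P)/(3*P) (a(P) = (P + 5)/(P + (P + P)) = (5 + P)/(P + 2*P) = (5 + P)/((3*P)) = (5 + P)*(1/(3*P)) = (5 + P)/(3*P))
a(137) - 34040 = (⅓)*(5 + 137)/137 - 34040 = (⅓)*(1/137)*142 - 34040 = 142/411 - 34040 = -13990298/411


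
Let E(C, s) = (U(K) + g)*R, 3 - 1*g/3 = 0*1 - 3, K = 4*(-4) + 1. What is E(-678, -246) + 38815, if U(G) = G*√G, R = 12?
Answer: 39031 - 180*I*√15 ≈ 39031.0 - 697.14*I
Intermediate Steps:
K = -15 (K = -16 + 1 = -15)
U(G) = G^(3/2)
g = 18 (g = 9 - 3*(0*1 - 3) = 9 - 3*(0 - 3) = 9 - 3*(-3) = 9 + 9 = 18)
E(C, s) = 216 - 180*I*√15 (E(C, s) = ((-15)^(3/2) + 18)*12 = (-15*I*√15 + 18)*12 = (18 - 15*I*√15)*12 = 216 - 180*I*√15)
E(-678, -246) + 38815 = (216 - 180*I*√15) + 38815 = 39031 - 180*I*√15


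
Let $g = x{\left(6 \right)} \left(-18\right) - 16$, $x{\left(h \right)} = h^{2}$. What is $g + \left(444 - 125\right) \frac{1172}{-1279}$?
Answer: $- \frac{1223124}{1279} \approx -956.31$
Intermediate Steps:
$g = -664$ ($g = 6^{2} \left(-18\right) - 16 = 36 \left(-18\right) - 16 = -648 - 16 = -664$)
$g + \left(444 - 125\right) \frac{1172}{-1279} = -664 + \left(444 - 125\right) \frac{1172}{-1279} = -664 + 319 \cdot 1172 \left(- \frac{1}{1279}\right) = -664 + 319 \left(- \frac{1172}{1279}\right) = -664 - \frac{373868}{1279} = - \frac{1223124}{1279}$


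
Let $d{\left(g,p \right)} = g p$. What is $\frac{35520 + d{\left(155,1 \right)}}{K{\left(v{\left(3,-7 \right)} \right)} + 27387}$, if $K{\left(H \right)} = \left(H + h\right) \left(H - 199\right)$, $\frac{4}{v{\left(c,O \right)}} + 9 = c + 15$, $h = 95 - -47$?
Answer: $- \frac{2889675}{72587} \approx -39.81$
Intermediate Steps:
$h = 142$ ($h = 95 + 47 = 142$)
$v{\left(c,O \right)} = \frac{4}{6 + c}$ ($v{\left(c,O \right)} = \frac{4}{-9 + \left(c + 15\right)} = \frac{4}{-9 + \left(15 + c\right)} = \frac{4}{6 + c}$)
$K{\left(H \right)} = \left(-199 + H\right) \left(142 + H\right)$ ($K{\left(H \right)} = \left(H + 142\right) \left(H - 199\right) = \left(142 + H\right) \left(-199 + H\right) = \left(-199 + H\right) \left(142 + H\right)$)
$\frac{35520 + d{\left(155,1 \right)}}{K{\left(v{\left(3,-7 \right)} \right)} + 27387} = \frac{35520 + 155 \cdot 1}{\left(-28258 + \left(\frac{4}{6 + 3}\right)^{2} - 57 \frac{4}{6 + 3}\right) + 27387} = \frac{35520 + 155}{\left(-28258 + \left(\frac{4}{9}\right)^{2} - 57 \cdot \frac{4}{9}\right) + 27387} = \frac{35675}{\left(-28258 + \left(4 \cdot \frac{1}{9}\right)^{2} - 57 \cdot 4 \cdot \frac{1}{9}\right) + 27387} = \frac{35675}{\left(-28258 + \left(\frac{4}{9}\right)^{2} - \frac{76}{3}\right) + 27387} = \frac{35675}{\left(-28258 + \frac{16}{81} - \frac{76}{3}\right) + 27387} = \frac{35675}{- \frac{2290934}{81} + 27387} = \frac{35675}{- \frac{72587}{81}} = 35675 \left(- \frac{81}{72587}\right) = - \frac{2889675}{72587}$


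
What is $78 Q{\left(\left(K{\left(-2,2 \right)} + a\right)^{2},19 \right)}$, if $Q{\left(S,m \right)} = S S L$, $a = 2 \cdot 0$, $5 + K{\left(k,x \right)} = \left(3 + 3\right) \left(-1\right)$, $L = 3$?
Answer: $3425994$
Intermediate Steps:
$K{\left(k,x \right)} = -11$ ($K{\left(k,x \right)} = -5 + \left(3 + 3\right) \left(-1\right) = -5 + 6 \left(-1\right) = -5 - 6 = -11$)
$a = 0$
$Q{\left(S,m \right)} = 3 S^{2}$ ($Q{\left(S,m \right)} = S S 3 = S^{2} \cdot 3 = 3 S^{2}$)
$78 Q{\left(\left(K{\left(-2,2 \right)} + a\right)^{2},19 \right)} = 78 \cdot 3 \left(\left(-11 + 0\right)^{2}\right)^{2} = 78 \cdot 3 \left(\left(-11\right)^{2}\right)^{2} = 78 \cdot 3 \cdot 121^{2} = 78 \cdot 3 \cdot 14641 = 78 \cdot 43923 = 3425994$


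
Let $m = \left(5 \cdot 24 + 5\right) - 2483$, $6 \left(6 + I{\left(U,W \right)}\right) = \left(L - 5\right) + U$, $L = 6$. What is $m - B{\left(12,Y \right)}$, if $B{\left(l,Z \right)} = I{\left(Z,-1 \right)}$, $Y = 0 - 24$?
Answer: $- \frac{14089}{6} \approx -2348.2$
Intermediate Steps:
$I{\left(U,W \right)} = - \frac{35}{6} + \frac{U}{6}$ ($I{\left(U,W \right)} = -6 + \frac{\left(6 - 5\right) + U}{6} = -6 + \frac{1 + U}{6} = -6 + \left(\frac{1}{6} + \frac{U}{6}\right) = - \frac{35}{6} + \frac{U}{6}$)
$Y = -24$ ($Y = 0 - 24 = -24$)
$B{\left(l,Z \right)} = - \frac{35}{6} + \frac{Z}{6}$
$m = -2358$ ($m = \left(120 + 5\right) - 2483 = 125 - 2483 = -2358$)
$m - B{\left(12,Y \right)} = -2358 - \left(- \frac{35}{6} + \frac{1}{6} \left(-24\right)\right) = -2358 - \left(- \frac{35}{6} - 4\right) = -2358 - - \frac{59}{6} = -2358 + \frac{59}{6} = - \frac{14089}{6}$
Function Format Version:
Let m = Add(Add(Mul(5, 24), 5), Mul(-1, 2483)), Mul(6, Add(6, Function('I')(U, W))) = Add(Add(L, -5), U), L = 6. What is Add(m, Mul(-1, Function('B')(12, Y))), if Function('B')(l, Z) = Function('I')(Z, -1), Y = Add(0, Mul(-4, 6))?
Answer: Rational(-14089, 6) ≈ -2348.2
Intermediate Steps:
Function('I')(U, W) = Add(Rational(-35, 6), Mul(Rational(1, 6), U)) (Function('I')(U, W) = Add(-6, Mul(Rational(1, 6), Add(Add(6, -5), U))) = Add(-6, Mul(Rational(1, 6), Add(1, U))) = Add(-6, Add(Rational(1, 6), Mul(Rational(1, 6), U))) = Add(Rational(-35, 6), Mul(Rational(1, 6), U)))
Y = -24 (Y = Add(0, -24) = -24)
Function('B')(l, Z) = Add(Rational(-35, 6), Mul(Rational(1, 6), Z))
m = -2358 (m = Add(Add(120, 5), -2483) = Add(125, -2483) = -2358)
Add(m, Mul(-1, Function('B')(12, Y))) = Add(-2358, Mul(-1, Add(Rational(-35, 6), Mul(Rational(1, 6), -24)))) = Add(-2358, Mul(-1, Add(Rational(-35, 6), -4))) = Add(-2358, Mul(-1, Rational(-59, 6))) = Add(-2358, Rational(59, 6)) = Rational(-14089, 6)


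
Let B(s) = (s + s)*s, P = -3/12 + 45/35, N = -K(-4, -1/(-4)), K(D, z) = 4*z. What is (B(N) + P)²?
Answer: 7225/784 ≈ 9.2156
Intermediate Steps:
N = -1 (N = -4*(-1/(-4)) = -4*(-1*(-¼)) = -4/4 = -1*1 = -1)
P = 29/28 (P = -3*1/12 + 45*(1/35) = -¼ + 9/7 = 29/28 ≈ 1.0357)
B(s) = 2*s² (B(s) = (2*s)*s = 2*s²)
(B(N) + P)² = (2*(-1)² + 29/28)² = (2*1 + 29/28)² = (2 + 29/28)² = (85/28)² = 7225/784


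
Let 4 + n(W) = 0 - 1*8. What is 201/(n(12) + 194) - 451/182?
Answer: -125/91 ≈ -1.3736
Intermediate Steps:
n(W) = -12 (n(W) = -4 + (0 - 1*8) = -4 + (0 - 8) = -4 - 8 = -12)
201/(n(12) + 194) - 451/182 = 201/(-12 + 194) - 451/182 = 201/182 - 451*1/182 = 201*(1/182) - 451/182 = 201/182 - 451/182 = -125/91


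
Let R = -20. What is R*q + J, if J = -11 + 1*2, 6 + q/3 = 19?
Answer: -789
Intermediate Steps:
q = 39 (q = -18 + 3*19 = -18 + 57 = 39)
J = -9 (J = -11 + 2 = -9)
R*q + J = -20*39 - 9 = -780 - 9 = -789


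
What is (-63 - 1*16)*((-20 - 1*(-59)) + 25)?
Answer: -5056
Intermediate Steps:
(-63 - 1*16)*((-20 - 1*(-59)) + 25) = (-63 - 16)*((-20 + 59) + 25) = -79*(39 + 25) = -79*64 = -5056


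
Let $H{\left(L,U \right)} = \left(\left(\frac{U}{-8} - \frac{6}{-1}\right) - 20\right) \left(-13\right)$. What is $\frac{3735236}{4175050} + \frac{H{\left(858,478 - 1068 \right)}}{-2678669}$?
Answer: $\frac{20017407701943}{22367154016900} \approx 0.89495$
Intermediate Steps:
$H{\left(L,U \right)} = 182 + \frac{13 U}{8}$ ($H{\left(L,U \right)} = \left(\left(U \left(- \frac{1}{8}\right) - -6\right) - 20\right) \left(-13\right) = \left(\left(- \frac{U}{8} + 6\right) - 20\right) \left(-13\right) = \left(\left(6 - \frac{U}{8}\right) - 20\right) \left(-13\right) = \left(-14 - \frac{U}{8}\right) \left(-13\right) = 182 + \frac{13 U}{8}$)
$\frac{3735236}{4175050} + \frac{H{\left(858,478 - 1068 \right)}}{-2678669} = \frac{3735236}{4175050} + \frac{182 + \frac{13 \left(478 - 1068\right)}{8}}{-2678669} = 3735236 \cdot \frac{1}{4175050} + \left(182 + \frac{13}{8} \left(-590\right)\right) \left(- \frac{1}{2678669}\right) = \frac{1867618}{2087525} + \left(182 - \frac{3835}{4}\right) \left(- \frac{1}{2678669}\right) = \frac{1867618}{2087525} - - \frac{3107}{10714676} = \frac{1867618}{2087525} + \frac{3107}{10714676} = \frac{20017407701943}{22367154016900}$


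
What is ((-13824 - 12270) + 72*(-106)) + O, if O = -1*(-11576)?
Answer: -22150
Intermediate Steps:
O = 11576
((-13824 - 12270) + 72*(-106)) + O = ((-13824 - 12270) + 72*(-106)) + 11576 = (-26094 - 7632) + 11576 = -33726 + 11576 = -22150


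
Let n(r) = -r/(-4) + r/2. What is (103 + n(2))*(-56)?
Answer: -5852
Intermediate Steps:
n(r) = 3*r/4 (n(r) = -r*(-¼) + r*(½) = r/4 + r/2 = 3*r/4)
(103 + n(2))*(-56) = (103 + (¾)*2)*(-56) = (103 + 3/2)*(-56) = (209/2)*(-56) = -5852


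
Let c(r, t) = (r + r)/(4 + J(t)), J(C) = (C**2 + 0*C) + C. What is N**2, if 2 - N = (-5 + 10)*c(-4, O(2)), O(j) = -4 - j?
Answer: 2916/289 ≈ 10.090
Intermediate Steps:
J(C) = C + C**2 (J(C) = (C**2 + 0) + C = C**2 + C = C + C**2)
c(r, t) = 2*r/(4 + t*(1 + t)) (c(r, t) = (r + r)/(4 + t*(1 + t)) = (2*r)/(4 + t*(1 + t)) = 2*r/(4 + t*(1 + t)))
N = 54/17 (N = 2 - (-5 + 10)*2*(-4)/(4 + (-4 - 1*2)*(1 + (-4 - 1*2))) = 2 - 5*2*(-4)/(4 + (-4 - 2)*(1 + (-4 - 2))) = 2 - 5*2*(-4)/(4 - 6*(1 - 6)) = 2 - 5*2*(-4)/(4 - 6*(-5)) = 2 - 5*2*(-4)/(4 + 30) = 2 - 5*2*(-4)/34 = 2 - 5*2*(-4)*(1/34) = 2 - 5*(-4)/17 = 2 - 1*(-20/17) = 2 + 20/17 = 54/17 ≈ 3.1765)
N**2 = (54/17)**2 = 2916/289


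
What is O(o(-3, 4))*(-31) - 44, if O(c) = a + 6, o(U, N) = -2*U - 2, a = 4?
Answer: -354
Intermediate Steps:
o(U, N) = -2 - 2*U
O(c) = 10 (O(c) = 4 + 6 = 10)
O(o(-3, 4))*(-31) - 44 = 10*(-31) - 44 = -310 - 44 = -354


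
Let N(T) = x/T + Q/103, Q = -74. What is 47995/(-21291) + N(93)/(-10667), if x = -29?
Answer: -1634626749052/725165732721 ≈ -2.2541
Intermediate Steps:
N(T) = -74/103 - 29/T (N(T) = -29/T - 74/103 = -74/103 - 29/T)
47995/(-21291) + N(93)/(-10667) = 47995/(-21291) + (-74/103 - 29/93)/(-10667) = 47995*(-1/21291) + (-74/103 - 29*1/93)*(-1/10667) = -47995/21291 + (-74/103 - 29/93)*(-1/10667) = -47995/21291 - 9869/9579*(-1/10667) = -47995/21291 + 9869/102179193 = -1634626749052/725165732721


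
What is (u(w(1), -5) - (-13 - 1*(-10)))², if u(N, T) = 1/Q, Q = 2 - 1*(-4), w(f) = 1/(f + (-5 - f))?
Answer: 361/36 ≈ 10.028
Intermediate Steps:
w(f) = -⅕ (w(f) = 1/(-5) = -⅕)
Q = 6 (Q = 2 + 4 = 6)
u(N, T) = ⅙ (u(N, T) = 1/6 = ⅙)
(u(w(1), -5) - (-13 - 1*(-10)))² = (⅙ - (-13 - 1*(-10)))² = (⅙ - (-13 + 10))² = (⅙ - 1*(-3))² = (⅙ + 3)² = (19/6)² = 361/36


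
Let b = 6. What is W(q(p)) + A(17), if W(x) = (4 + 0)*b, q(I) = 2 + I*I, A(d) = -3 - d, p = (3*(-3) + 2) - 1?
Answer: 4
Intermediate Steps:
p = -8 (p = (-9 + 2) - 1 = -7 - 1 = -8)
q(I) = 2 + I²
W(x) = 24 (W(x) = (4 + 0)*6 = 4*6 = 24)
W(q(p)) + A(17) = 24 + (-3 - 1*17) = 24 + (-3 - 17) = 24 - 20 = 4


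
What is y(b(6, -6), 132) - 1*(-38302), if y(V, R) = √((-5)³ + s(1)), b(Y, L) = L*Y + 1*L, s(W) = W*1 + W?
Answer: 38302 + I*√123 ≈ 38302.0 + 11.091*I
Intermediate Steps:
s(W) = 2*W (s(W) = W + W = 2*W)
b(Y, L) = L + L*Y (b(Y, L) = L*Y + L = L + L*Y)
y(V, R) = I*√123 (y(V, R) = √((-5)³ + 2*1) = √(-125 + 2) = √(-123) = I*√123)
y(b(6, -6), 132) - 1*(-38302) = I*√123 - 1*(-38302) = I*√123 + 38302 = 38302 + I*√123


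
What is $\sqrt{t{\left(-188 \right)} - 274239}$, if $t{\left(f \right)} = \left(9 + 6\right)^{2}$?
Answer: $3 i \sqrt{30446} \approx 523.46 i$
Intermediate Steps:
$t{\left(f \right)} = 225$ ($t{\left(f \right)} = 15^{2} = 225$)
$\sqrt{t{\left(-188 \right)} - 274239} = \sqrt{225 - 274239} = \sqrt{-274014} = 3 i \sqrt{30446}$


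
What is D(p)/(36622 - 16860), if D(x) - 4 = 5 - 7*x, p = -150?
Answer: 1059/19762 ≈ 0.053588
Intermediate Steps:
D(x) = 9 - 7*x (D(x) = 4 + (5 - 7*x) = 9 - 7*x)
D(p)/(36622 - 16860) = (9 - 7*(-150))/(36622 - 16860) = (9 + 1050)/19762 = 1059*(1/19762) = 1059/19762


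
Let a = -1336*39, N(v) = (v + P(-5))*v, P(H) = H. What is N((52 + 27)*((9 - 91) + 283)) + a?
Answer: 252011142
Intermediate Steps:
N(v) = v*(-5 + v) (N(v) = (v - 5)*v = (-5 + v)*v = v*(-5 + v))
a = -52104
N((52 + 27)*((9 - 91) + 283)) + a = ((52 + 27)*((9 - 91) + 283))*(-5 + (52 + 27)*((9 - 91) + 283)) - 52104 = (79*(-82 + 283))*(-5 + 79*(-82 + 283)) - 52104 = (79*201)*(-5 + 79*201) - 52104 = 15879*(-5 + 15879) - 52104 = 15879*15874 - 52104 = 252063246 - 52104 = 252011142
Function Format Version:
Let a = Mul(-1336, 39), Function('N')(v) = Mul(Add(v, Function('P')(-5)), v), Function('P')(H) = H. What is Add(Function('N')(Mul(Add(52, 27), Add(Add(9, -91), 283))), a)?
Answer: 252011142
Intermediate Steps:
Function('N')(v) = Mul(v, Add(-5, v)) (Function('N')(v) = Mul(Add(v, -5), v) = Mul(Add(-5, v), v) = Mul(v, Add(-5, v)))
a = -52104
Add(Function('N')(Mul(Add(52, 27), Add(Add(9, -91), 283))), a) = Add(Mul(Mul(Add(52, 27), Add(Add(9, -91), 283)), Add(-5, Mul(Add(52, 27), Add(Add(9, -91), 283)))), -52104) = Add(Mul(Mul(79, Add(-82, 283)), Add(-5, Mul(79, Add(-82, 283)))), -52104) = Add(Mul(Mul(79, 201), Add(-5, Mul(79, 201))), -52104) = Add(Mul(15879, Add(-5, 15879)), -52104) = Add(Mul(15879, 15874), -52104) = Add(252063246, -52104) = 252011142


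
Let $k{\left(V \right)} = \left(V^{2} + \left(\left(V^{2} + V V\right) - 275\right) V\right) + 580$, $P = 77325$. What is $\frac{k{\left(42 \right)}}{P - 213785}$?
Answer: $- \frac{13897}{13646} \approx -1.0184$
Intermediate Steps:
$k{\left(V \right)} = 580 + V^{2} + V \left(-275 + 2 V^{2}\right)$ ($k{\left(V \right)} = \left(V^{2} + \left(\left(V^{2} + V^{2}\right) - 275\right) V\right) + 580 = \left(V^{2} + \left(2 V^{2} - 275\right) V\right) + 580 = \left(V^{2} + \left(-275 + 2 V^{2}\right) V\right) + 580 = \left(V^{2} + V \left(-275 + 2 V^{2}\right)\right) + 580 = 580 + V^{2} + V \left(-275 + 2 V^{2}\right)$)
$\frac{k{\left(42 \right)}}{P - 213785} = \frac{580 + 42^{2} - 11550 + 2 \cdot 42^{3}}{77325 - 213785} = \frac{580 + 1764 - 11550 + 2 \cdot 74088}{77325 - 213785} = \frac{580 + 1764 - 11550 + 148176}{-136460} = 138970 \left(- \frac{1}{136460}\right) = - \frac{13897}{13646}$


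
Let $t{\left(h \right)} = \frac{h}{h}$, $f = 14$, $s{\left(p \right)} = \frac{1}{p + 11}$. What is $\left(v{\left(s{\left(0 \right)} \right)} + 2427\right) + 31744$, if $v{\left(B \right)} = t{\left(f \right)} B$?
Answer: $\frac{375882}{11} \approx 34171.0$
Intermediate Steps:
$s{\left(p \right)} = \frac{1}{11 + p}$
$t{\left(h \right)} = 1$
$v{\left(B \right)} = B$ ($v{\left(B \right)} = 1 B = B$)
$\left(v{\left(s{\left(0 \right)} \right)} + 2427\right) + 31744 = \left(\frac{1}{11 + 0} + 2427\right) + 31744 = \left(\frac{1}{11} + 2427\right) + 31744 = \frac{26698}{11} + 31744 = \frac{375882}{11}$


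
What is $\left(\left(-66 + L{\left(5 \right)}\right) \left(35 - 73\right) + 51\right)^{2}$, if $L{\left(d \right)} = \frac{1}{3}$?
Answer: $\frac{58354321}{9} \approx 6.4838 \cdot 10^{6}$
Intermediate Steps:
$L{\left(d \right)} = \frac{1}{3}$
$\left(\left(-66 + L{\left(5 \right)}\right) \left(35 - 73\right) + 51\right)^{2} = \left(\left(-66 + \frac{1}{3}\right) \left(35 - 73\right) + 51\right)^{2} = \left(\left(- \frac{197}{3}\right) \left(-38\right) + 51\right)^{2} = \left(\frac{7486}{3} + 51\right)^{2} = \left(\frac{7639}{3}\right)^{2} = \frac{58354321}{9}$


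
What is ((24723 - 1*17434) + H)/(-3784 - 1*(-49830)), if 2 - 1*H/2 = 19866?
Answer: -2949/4186 ≈ -0.70449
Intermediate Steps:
H = -39728 (H = 4 - 2*19866 = 4 - 39732 = -39728)
((24723 - 1*17434) + H)/(-3784 - 1*(-49830)) = ((24723 - 1*17434) - 39728)/(-3784 - 1*(-49830)) = ((24723 - 17434) - 39728)/(-3784 + 49830) = (7289 - 39728)/46046 = -32439*1/46046 = -2949/4186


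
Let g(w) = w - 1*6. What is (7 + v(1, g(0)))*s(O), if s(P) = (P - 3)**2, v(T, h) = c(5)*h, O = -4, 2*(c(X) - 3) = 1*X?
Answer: -1274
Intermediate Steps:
g(w) = -6 + w (g(w) = w - 6 = -6 + w)
c(X) = 3 + X/2 (c(X) = 3 + (1*X)/2 = 3 + X/2)
v(T, h) = 11*h/2 (v(T, h) = (3 + (1/2)*5)*h = (3 + 5/2)*h = 11*h/2)
s(P) = (-3 + P)**2
(7 + v(1, g(0)))*s(O) = (7 + 11*(-6 + 0)/2)*(-3 - 4)**2 = (7 + (11/2)*(-6))*(-7)**2 = (7 - 33)*49 = -26*49 = -1274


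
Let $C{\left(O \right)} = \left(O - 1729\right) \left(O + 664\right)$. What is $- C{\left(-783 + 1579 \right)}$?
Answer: $1362180$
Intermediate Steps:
$C{\left(O \right)} = \left(-1729 + O\right) \left(664 + O\right)$
$- C{\left(-783 + 1579 \right)} = - (-1148056 + \left(-783 + 1579\right)^{2} - 1065 \left(-783 + 1579\right)) = - (-1148056 + 796^{2} - 847740) = - (-1148056 + 633616 - 847740) = \left(-1\right) \left(-1362180\right) = 1362180$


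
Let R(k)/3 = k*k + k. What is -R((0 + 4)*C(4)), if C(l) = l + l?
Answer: -3168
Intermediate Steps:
C(l) = 2*l
R(k) = 3*k + 3*k² (R(k) = 3*(k*k + k) = 3*(k² + k) = 3*(k + k²) = 3*k + 3*k²)
-R((0 + 4)*C(4)) = -3*(0 + 4)*(2*4)*(1 + (0 + 4)*(2*4)) = -3*4*8*(1 + 4*8) = -3*32*(1 + 32) = -3*32*33 = -1*3168 = -3168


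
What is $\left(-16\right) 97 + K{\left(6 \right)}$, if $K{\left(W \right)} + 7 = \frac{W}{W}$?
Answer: $-1558$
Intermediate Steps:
$K{\left(W \right)} = -6$ ($K{\left(W \right)} = -7 + \frac{W}{W} = -7 + 1 = -6$)
$\left(-16\right) 97 + K{\left(6 \right)} = \left(-16\right) 97 - 6 = -1552 - 6 = -1558$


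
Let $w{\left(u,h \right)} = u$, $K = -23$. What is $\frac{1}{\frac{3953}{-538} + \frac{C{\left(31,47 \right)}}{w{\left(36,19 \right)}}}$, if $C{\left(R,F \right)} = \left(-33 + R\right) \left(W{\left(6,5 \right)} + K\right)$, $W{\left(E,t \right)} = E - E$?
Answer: $- \frac{2421}{14695} \approx -0.16475$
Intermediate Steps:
$W{\left(E,t \right)} = 0$
$C{\left(R,F \right)} = 759 - 23 R$ ($C{\left(R,F \right)} = \left(-33 + R\right) \left(0 - 23\right) = \left(-33 + R\right) \left(-23\right) = 759 - 23 R$)
$\frac{1}{\frac{3953}{-538} + \frac{C{\left(31,47 \right)}}{w{\left(36,19 \right)}}} = \frac{1}{\frac{3953}{-538} + \frac{759 - 713}{36}} = \frac{1}{3953 \left(- \frac{1}{538}\right) + \left(759 - 713\right) \frac{1}{36}} = \frac{1}{- \frac{3953}{538} + 46 \cdot \frac{1}{36}} = \frac{1}{- \frac{3953}{538} + \frac{23}{18}} = \frac{1}{- \frac{14695}{2421}} = - \frac{2421}{14695}$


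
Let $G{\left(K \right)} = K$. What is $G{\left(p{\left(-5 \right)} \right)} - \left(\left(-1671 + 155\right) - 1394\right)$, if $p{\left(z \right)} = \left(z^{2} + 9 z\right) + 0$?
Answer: $2890$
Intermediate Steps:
$p{\left(z \right)} = z^{2} + 9 z$
$G{\left(p{\left(-5 \right)} \right)} - \left(\left(-1671 + 155\right) - 1394\right) = - 5 \left(9 - 5\right) - \left(\left(-1671 + 155\right) - 1394\right) = \left(-5\right) 4 - \left(-1516 - 1394\right) = -20 - -2910 = -20 + 2910 = 2890$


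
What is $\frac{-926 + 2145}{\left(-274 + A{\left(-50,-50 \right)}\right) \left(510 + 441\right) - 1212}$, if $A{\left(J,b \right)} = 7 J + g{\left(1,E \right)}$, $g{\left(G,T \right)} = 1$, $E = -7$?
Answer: $- \frac{1219}{593685} \approx -0.0020533$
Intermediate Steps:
$A{\left(J,b \right)} = 1 + 7 J$ ($A{\left(J,b \right)} = 7 J + 1 = 1 + 7 J$)
$\frac{-926 + 2145}{\left(-274 + A{\left(-50,-50 \right)}\right) \left(510 + 441\right) - 1212} = \frac{-926 + 2145}{\left(-274 + \left(1 + 7 \left(-50\right)\right)\right) \left(510 + 441\right) - 1212} = \frac{1219}{\left(-274 + \left(1 - 350\right)\right) 951 - 1212} = \frac{1219}{\left(-274 - 349\right) 951 - 1212} = \frac{1219}{\left(-623\right) 951 - 1212} = \frac{1219}{-592473 - 1212} = \frac{1219}{-593685} = 1219 \left(- \frac{1}{593685}\right) = - \frac{1219}{593685}$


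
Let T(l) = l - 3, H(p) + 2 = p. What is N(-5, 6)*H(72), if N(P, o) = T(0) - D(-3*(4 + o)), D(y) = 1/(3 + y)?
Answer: -5600/27 ≈ -207.41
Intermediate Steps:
H(p) = -2 + p
T(l) = -3 + l
N(P, o) = -3 - 1/(-9 - 3*o) (N(P, o) = (-3 + 0) - 1/(3 - 3*(4 + o)) = -3 - 1/(3 + (-12 - 3*o)) = -3 - 1/(-9 - 3*o))
N(-5, 6)*H(72) = ((-26 - 9*6)/(3*(3 + 6)))*(-2 + 72) = ((⅓)*(-26 - 54)/9)*70 = ((⅓)*(⅑)*(-80))*70 = -80/27*70 = -5600/27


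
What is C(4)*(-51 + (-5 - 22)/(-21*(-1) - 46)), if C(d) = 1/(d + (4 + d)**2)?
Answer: -312/425 ≈ -0.73412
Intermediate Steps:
C(4)*(-51 + (-5 - 22)/(-21*(-1) - 46)) = (-51 + (-5 - 22)/(-21*(-1) - 46))/(4 + (4 + 4)**2) = (-51 - 27/(21 - 46))/(4 + 8**2) = (-51 - 27/(-25))/(4 + 64) = (-51 - 27*(-1/25))/68 = (-51 + 27/25)/68 = (1/68)*(-1248/25) = -312/425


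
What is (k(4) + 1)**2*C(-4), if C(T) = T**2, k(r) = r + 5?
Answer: 1600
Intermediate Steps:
k(r) = 5 + r
(k(4) + 1)**2*C(-4) = ((5 + 4) + 1)**2*(-4)**2 = (9 + 1)**2*16 = 10**2*16 = 100*16 = 1600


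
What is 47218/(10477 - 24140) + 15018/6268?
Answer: -45385745/42819842 ≈ -1.0599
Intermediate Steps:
47218/(10477 - 24140) + 15018/6268 = 47218/(-13663) + 15018*(1/6268) = 47218*(-1/13663) + 7509/3134 = -47218/13663 + 7509/3134 = -45385745/42819842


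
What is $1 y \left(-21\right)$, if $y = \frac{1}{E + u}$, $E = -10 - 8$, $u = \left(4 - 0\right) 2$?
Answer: $\frac{21}{10} \approx 2.1$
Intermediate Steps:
$u = 8$ ($u = \left(4 + 0\right) 2 = 4 \cdot 2 = 8$)
$E = -18$ ($E = -10 - 8 = -18$)
$y = - \frac{1}{10}$ ($y = \frac{1}{-18 + 8} = \frac{1}{-10} = - \frac{1}{10} \approx -0.1$)
$1 y \left(-21\right) = 1 \left(- \frac{1}{10}\right) \left(-21\right) = \left(- \frac{1}{10}\right) \left(-21\right) = \frac{21}{10}$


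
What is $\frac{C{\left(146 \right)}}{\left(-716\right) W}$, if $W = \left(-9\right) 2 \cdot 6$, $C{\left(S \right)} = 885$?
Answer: $\frac{295}{25776} \approx 0.011445$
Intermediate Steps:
$W = -108$ ($W = \left(-18\right) 6 = -108$)
$\frac{C{\left(146 \right)}}{\left(-716\right) W} = \frac{885}{\left(-716\right) \left(-108\right)} = \frac{885}{77328} = 885 \cdot \frac{1}{77328} = \frac{295}{25776}$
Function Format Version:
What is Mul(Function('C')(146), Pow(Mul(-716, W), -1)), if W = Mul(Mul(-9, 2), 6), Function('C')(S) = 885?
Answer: Rational(295, 25776) ≈ 0.011445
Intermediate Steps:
W = -108 (W = Mul(-18, 6) = -108)
Mul(Function('C')(146), Pow(Mul(-716, W), -1)) = Mul(885, Pow(Mul(-716, -108), -1)) = Mul(885, Pow(77328, -1)) = Mul(885, Rational(1, 77328)) = Rational(295, 25776)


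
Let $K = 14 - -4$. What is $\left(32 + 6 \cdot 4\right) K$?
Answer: $1008$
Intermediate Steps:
$K = 18$ ($K = 14 + 4 = 18$)
$\left(32 + 6 \cdot 4\right) K = \left(32 + 6 \cdot 4\right) 18 = \left(32 + 24\right) 18 = 56 \cdot 18 = 1008$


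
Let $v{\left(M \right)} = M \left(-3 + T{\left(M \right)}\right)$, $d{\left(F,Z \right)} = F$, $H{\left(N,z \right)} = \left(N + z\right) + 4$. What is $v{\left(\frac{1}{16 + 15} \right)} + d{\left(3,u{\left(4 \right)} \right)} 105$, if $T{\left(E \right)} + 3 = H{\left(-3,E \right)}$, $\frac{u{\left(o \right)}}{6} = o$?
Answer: $\frac{302561}{961} \approx 314.84$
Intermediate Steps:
$u{\left(o \right)} = 6 o$
$H{\left(N,z \right)} = 4 + N + z$
$T{\left(E \right)} = -2 + E$ ($T{\left(E \right)} = -3 + \left(4 - 3 + E\right) = -3 + \left(1 + E\right) = -2 + E$)
$v{\left(M \right)} = M \left(-5 + M\right)$ ($v{\left(M \right)} = M \left(-3 + \left(-2 + M\right)\right) = M \left(-5 + M\right)$)
$v{\left(\frac{1}{16 + 15} \right)} + d{\left(3,u{\left(4 \right)} \right)} 105 = \frac{-5 + \frac{1}{16 + 15}}{16 + 15} + 3 \cdot 105 = \frac{-5 + \frac{1}{31}}{31} + 315 = \frac{1}{31} \left(- \frac{154}{31}\right) + 315 = - \frac{154}{961} + 315 = \frac{302561}{961}$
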